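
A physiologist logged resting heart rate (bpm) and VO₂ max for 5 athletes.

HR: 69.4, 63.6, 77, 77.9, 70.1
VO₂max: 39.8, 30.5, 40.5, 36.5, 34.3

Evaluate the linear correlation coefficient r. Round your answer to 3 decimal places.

n = 5, Σx = 358, Σy = 181.6, Σx² = 25772.74, Σy² = 6663.28, Σxy = 13068.2
nΣxy − ΣxΣy = 65341 − 65012.8 = 328.2
nΣx² − (Σx)² = 128863.7 − 128164 = 699.7; nΣy² − (Σy)² = 33316.4 − 32978.56 = 337.84
r = 328.2 / √(699.7 × 337.84) = 328.2 / 486.1961 ≈ 0.675

0.675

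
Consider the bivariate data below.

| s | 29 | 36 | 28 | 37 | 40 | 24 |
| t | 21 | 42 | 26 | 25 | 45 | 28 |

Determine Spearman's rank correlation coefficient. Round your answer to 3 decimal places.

0.314

Rank s: 3, 4, 2, 5, 6, 1
Rank t: 1, 5, 3, 2, 6, 4
d = rank(s) − rank(t): 2, -1, -1, 3, 0, -3; Σd² = 24
ρ = 1 − 6Σd² / [n(n²−1)] = 1 − 6×24 / (6×35) = 1 − 144/210 ≈ 0.314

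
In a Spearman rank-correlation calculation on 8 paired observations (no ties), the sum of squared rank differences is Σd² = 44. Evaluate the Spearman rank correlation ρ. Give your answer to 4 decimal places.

ρ = 1 − 6Σd² / [n(n²−1)] = 1 − 6×44 / (8×63)
  = 1 − 264/504 = 1 − 0.52381 ≈ 0.4762

0.4762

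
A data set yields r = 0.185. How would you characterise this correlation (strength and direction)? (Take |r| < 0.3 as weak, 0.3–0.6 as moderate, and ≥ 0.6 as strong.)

weak positive

r = 0.185 > 0 so the relationship is positive.
|r| = 0.185, which falls in the weak range.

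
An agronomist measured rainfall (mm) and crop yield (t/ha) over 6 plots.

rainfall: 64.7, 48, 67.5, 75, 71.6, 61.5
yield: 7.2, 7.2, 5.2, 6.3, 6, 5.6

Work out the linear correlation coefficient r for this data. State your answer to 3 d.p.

n = 6, Σx = 388.3, Σy = 37.5, Σx² = 25580.15, Σy² = 237.77, Σxy = 2408.94
nΣxy − ΣxΣy = 14453.64 − 14561.25 = -107.61
nΣx² − (Σx)² = 153480.9 − 150776.89 = 2704.01; nΣy² − (Σy)² = 1426.62 − 1406.25 = 20.37
r = -107.61 / √(2704.01 × 20.37) = -107.61 / 234.6927 ≈ -0.459

-0.459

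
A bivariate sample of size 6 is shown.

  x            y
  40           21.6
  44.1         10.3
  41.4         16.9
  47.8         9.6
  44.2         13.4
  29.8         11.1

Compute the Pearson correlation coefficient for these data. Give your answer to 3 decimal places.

n = 6, Σx = 247.3, Σy = 82.9, Σx² = 10385.29, Σy² = 1253.19, Σxy = 3399.83
nΣxy − ΣxΣy = 20398.98 − 20501.17 = -102.19
nΣx² − (Σx)² = 62311.74 − 61157.29 = 1154.45; nΣy² − (Σy)² = 7519.14 − 6872.41 = 646.73
r = -102.19 / √(1154.45 × 646.73) = -102.19 / 864.0703 ≈ -0.118

-0.118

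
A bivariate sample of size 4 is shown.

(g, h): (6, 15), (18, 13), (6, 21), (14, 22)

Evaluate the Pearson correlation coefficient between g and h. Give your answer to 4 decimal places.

n = 4, Σg = 44, Σh = 71, Σg² = 592, Σh² = 1319, Σgh = 758
nΣgh − ΣgΣh = 3032 − 3124 = -92
nΣg² − (Σg)² = 2368 − 1936 = 432; nΣh² − (Σh)² = 5276 − 5041 = 235
r = -92 / √(432 × 235) = -92 / 318.6220 ≈ -0.2887

-0.2887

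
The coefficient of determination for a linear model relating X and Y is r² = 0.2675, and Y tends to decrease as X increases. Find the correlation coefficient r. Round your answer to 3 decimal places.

|r| = √0.2675 = 0.517
The association is negative, so r = −0.517.

-0.517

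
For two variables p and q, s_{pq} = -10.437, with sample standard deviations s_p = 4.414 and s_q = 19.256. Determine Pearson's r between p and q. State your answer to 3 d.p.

r = Cov(p,q) / (s_p · s_q) = -10.437 / (4.414 × 19.256)
  = -10.437 / 84.9960 ≈ -0.123

-0.123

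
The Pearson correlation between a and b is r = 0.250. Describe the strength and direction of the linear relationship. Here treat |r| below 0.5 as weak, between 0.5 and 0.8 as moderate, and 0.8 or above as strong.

weak positive

r = 0.250 > 0 so the relationship is positive.
|r| = 0.250, which falls in the weak range.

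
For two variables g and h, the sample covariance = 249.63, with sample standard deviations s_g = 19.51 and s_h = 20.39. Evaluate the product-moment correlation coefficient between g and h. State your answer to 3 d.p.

r = Cov(g,h) / (s_g · s_h) = 249.63 / (19.51 × 20.39)
  = 249.63 / 397.8089 ≈ 0.628

0.628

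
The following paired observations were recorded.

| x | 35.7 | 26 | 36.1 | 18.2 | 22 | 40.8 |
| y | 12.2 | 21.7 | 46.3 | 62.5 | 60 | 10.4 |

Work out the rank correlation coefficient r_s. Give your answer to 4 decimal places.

-0.8286

Rank x: 4, 3, 5, 1, 2, 6
Rank y: 2, 3, 4, 6, 5, 1
d = rank(x) − rank(y): 2, 0, 1, -5, -3, 5; Σd² = 64
ρ = 1 − 6Σd² / [n(n²−1)] = 1 − 6×64 / (6×35) = 1 − 384/210 ≈ -0.8286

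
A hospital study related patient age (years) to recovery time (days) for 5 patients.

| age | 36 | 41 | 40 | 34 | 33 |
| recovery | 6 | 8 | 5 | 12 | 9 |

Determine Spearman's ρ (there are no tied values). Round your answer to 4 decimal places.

-0.6000

Rank age: 3, 5, 4, 2, 1
Rank recovery: 2, 3, 1, 5, 4
d = rank(age) − rank(recovery): 1, 2, 3, -3, -3; Σd² = 32
ρ = 1 − 6Σd² / [n(n²−1)] = 1 − 6×32 / (5×24) = 1 − 192/120 ≈ -0.6000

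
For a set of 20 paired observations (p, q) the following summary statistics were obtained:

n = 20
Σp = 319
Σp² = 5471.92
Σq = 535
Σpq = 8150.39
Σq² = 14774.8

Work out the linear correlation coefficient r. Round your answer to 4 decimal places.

r = (nΣpq − ΣpΣq) / √[(nΣp² − (Σp)²)(nΣq² − (Σq)²)]
Numerator: 20×8150.39 − 319×535 = -7657.2
Denominator: √[(109438.4 − 101761)(295496 − 286225)] = √[7677.4 × 9271] = 8436.6566
r = -7657.2 / 8436.6566 ≈ -0.9076

-0.9076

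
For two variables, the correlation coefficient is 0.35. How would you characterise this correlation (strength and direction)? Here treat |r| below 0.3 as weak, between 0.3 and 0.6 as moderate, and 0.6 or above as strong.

moderate positive

r = 0.35 > 0 so the relationship is positive.
|r| = 0.35, which falls in the moderate range.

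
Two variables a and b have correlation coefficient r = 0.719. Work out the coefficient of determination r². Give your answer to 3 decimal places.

r² = (0.719)² = 0.517

0.517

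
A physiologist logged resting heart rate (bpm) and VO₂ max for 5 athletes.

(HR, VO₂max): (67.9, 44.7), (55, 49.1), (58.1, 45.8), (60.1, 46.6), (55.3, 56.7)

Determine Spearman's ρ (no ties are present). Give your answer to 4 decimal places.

Rank HR: 5, 1, 3, 4, 2
Rank VO₂max: 1, 4, 2, 3, 5
d = rank(HR) − rank(VO₂max): 4, -3, 1, 1, -3; Σd² = 36
ρ = 1 − 6Σd² / [n(n²−1)] = 1 − 6×36 / (5×24) = 1 − 216/120 ≈ -0.8000

-0.8000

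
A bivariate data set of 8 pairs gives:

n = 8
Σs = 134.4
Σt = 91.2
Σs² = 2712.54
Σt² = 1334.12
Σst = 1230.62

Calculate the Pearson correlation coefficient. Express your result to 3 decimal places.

-0.824

r = (nΣst − ΣsΣt) / √[(nΣs² − (Σs)²)(nΣt² − (Σt)²)]
Numerator: 8×1230.62 − 134.4×91.2 = -2412.32
Denominator: √[(21700.32 − 18063.36)(10672.96 − 8317.44)] = √[3636.96 × 2355.52] = 2926.9322
r = -2412.32 / 2926.9322 ≈ -0.824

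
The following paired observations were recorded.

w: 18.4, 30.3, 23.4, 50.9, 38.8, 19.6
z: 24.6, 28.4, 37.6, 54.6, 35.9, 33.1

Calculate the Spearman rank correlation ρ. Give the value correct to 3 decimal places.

0.714

Rank w: 1, 4, 3, 6, 5, 2
Rank z: 1, 2, 5, 6, 4, 3
d = rank(w) − rank(z): 0, 2, -2, 0, 1, -1; Σd² = 10
ρ = 1 − 6Σd² / [n(n²−1)] = 1 − 6×10 / (6×35) = 1 − 60/210 ≈ 0.714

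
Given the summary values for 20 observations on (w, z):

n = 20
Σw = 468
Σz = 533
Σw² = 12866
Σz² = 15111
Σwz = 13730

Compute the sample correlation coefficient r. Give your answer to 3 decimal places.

0.955

r = (nΣwz − ΣwΣz) / √[(nΣw² − (Σw)²)(nΣz² − (Σz)²)]
Numerator: 20×13730 − 468×533 = 25156
Denominator: √[(257320 − 219024)(302220 − 284089)] = √[38296 × 18131] = 26350.4227
r = 25156 / 26350.4227 ≈ 0.955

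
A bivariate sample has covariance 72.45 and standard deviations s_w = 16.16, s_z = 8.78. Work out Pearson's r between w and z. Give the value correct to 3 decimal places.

r = Cov(w,z) / (s_w · s_z) = 72.45 / (16.16 × 8.78)
  = 72.45 / 141.8848 ≈ 0.511

0.511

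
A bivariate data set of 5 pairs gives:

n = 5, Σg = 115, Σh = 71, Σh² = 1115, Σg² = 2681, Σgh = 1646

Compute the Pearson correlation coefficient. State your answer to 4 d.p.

r = (nΣgh − ΣgΣh) / √[(nΣg² − (Σg)²)(nΣh² − (Σh)²)]
Numerator: 5×1646 − 115×71 = 65
Denominator: √[(13405 − 13225)(5575 − 5041)] = √[180 × 534] = 310.0323
r = 65 / 310.0323 ≈ 0.2097

0.2097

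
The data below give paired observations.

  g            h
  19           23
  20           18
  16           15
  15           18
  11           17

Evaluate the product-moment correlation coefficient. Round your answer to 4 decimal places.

0.4709

n = 5, Σg = 81, Σh = 91, Σg² = 1363, Σh² = 1691, Σgh = 1494
nΣgh − ΣgΣh = 7470 − 7371 = 99
nΣg² − (Σg)² = 6815 − 6561 = 254; nΣh² − (Σh)² = 8455 − 8281 = 174
r = 99 / √(254 × 174) = 99 / 210.2284 ≈ 0.4709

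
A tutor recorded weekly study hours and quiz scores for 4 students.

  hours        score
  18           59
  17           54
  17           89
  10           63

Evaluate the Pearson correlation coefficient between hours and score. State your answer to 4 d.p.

0.0895

n = 4, Σx = 62, Σy = 265, Σx² = 1002, Σy² = 18287, Σxy = 4123
nΣxy − ΣxΣy = 16492 − 16430 = 62
nΣx² − (Σx)² = 4008 − 3844 = 164; nΣy² − (Σy)² = 73148 − 70225 = 2923
r = 62 / √(164 × 2923) = 62 / 692.3670 ≈ 0.0895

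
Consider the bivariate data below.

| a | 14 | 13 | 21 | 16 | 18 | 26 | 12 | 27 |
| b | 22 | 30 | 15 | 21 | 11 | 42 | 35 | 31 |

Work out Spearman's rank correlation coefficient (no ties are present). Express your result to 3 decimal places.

0.000

Rank a: 3, 2, 6, 4, 5, 7, 1, 8
Rank b: 4, 5, 2, 3, 1, 8, 7, 6
d = rank(a) − rank(b): -1, -3, 4, 1, 4, -1, -6, 2; Σd² = 84
ρ = 1 − 6Σd² / [n(n²−1)] = 1 − 6×84 / (8×63) = 1 − 504/504 ≈ 0.000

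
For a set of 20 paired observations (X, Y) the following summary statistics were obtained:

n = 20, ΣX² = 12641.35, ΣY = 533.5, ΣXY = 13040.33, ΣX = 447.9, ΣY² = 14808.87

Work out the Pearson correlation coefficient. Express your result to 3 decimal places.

0.890

r = (nΣXY − ΣXΣY) / √[(nΣX² − (ΣX)²)(nΣY² − (ΣY)²)]
Numerator: 20×13040.33 − 447.9×533.5 = 21851.95
Denominator: √[(252827 − 200614.41)(296177.4 − 284622.25)] = √[52212.59 × 11555.15] = 24562.6609
r = 21851.95 / 24562.6609 ≈ 0.890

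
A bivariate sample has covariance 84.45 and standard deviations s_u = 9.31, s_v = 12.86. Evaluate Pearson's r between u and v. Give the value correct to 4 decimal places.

r = Cov(u,v) / (s_u · s_v) = 84.45 / (9.31 × 12.86)
  = 84.45 / 119.7266 ≈ 0.7054

0.7054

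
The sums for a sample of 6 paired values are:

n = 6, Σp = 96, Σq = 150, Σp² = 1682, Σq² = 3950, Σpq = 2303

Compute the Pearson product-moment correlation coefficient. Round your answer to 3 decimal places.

-0.568

r = (nΣpq − ΣpΣq) / √[(nΣp² − (Σp)²)(nΣq² − (Σq)²)]
Numerator: 6×2303 − 96×150 = -582
Denominator: √[(10092 − 9216)(23700 − 22500)] = √[876 × 1200] = 1025.2804
r = -582 / 1025.2804 ≈ -0.568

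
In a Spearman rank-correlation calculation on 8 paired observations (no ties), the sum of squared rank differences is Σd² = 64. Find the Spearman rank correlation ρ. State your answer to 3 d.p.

ρ = 1 − 6Σd² / [n(n²−1)] = 1 − 6×64 / (8×63)
  = 1 − 384/504 = 1 − 0.7619 ≈ 0.238

0.238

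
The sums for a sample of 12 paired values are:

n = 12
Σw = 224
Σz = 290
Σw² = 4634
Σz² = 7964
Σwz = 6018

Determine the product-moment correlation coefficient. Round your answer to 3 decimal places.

0.919

r = (nΣwz − ΣwΣz) / √[(nΣw² − (Σw)²)(nΣz² − (Σz)²)]
Numerator: 12×6018 − 224×290 = 7256
Denominator: √[(55608 − 50176)(95568 − 84100)] = √[5432 × 11468] = 7892.6660
r = 7256 / 7892.6660 ≈ 0.919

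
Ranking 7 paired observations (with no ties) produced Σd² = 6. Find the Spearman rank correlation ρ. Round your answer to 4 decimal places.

ρ = 1 − 6Σd² / [n(n²−1)] = 1 − 6×6 / (7×48)
  = 1 − 36/336 = 1 − 0.10714 ≈ 0.8929

0.8929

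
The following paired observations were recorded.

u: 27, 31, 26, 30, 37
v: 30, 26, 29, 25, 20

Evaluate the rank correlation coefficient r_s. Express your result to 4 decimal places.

-0.8000

Rank u: 2, 4, 1, 3, 5
Rank v: 5, 3, 4, 2, 1
d = rank(u) − rank(v): -3, 1, -3, 1, 4; Σd² = 36
ρ = 1 − 6Σd² / [n(n²−1)] = 1 − 6×36 / (5×24) = 1 − 216/120 ≈ -0.8000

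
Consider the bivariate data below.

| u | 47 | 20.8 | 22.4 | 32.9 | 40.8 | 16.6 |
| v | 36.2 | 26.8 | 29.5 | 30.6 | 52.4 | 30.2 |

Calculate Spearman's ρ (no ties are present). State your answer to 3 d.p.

Rank u: 6, 2, 3, 4, 5, 1
Rank v: 5, 1, 2, 4, 6, 3
d = rank(u) − rank(v): 1, 1, 1, 0, -1, -2; Σd² = 8
ρ = 1 − 6Σd² / [n(n²−1)] = 1 − 6×8 / (6×35) = 1 − 48/210 ≈ 0.771

0.771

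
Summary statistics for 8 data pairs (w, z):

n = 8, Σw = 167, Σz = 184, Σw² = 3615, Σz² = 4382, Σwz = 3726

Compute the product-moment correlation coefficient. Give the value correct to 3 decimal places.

r = (nΣwz − ΣwΣz) / √[(nΣw² − (Σw)²)(nΣz² − (Σz)²)]
Numerator: 8×3726 − 167×184 = -920
Denominator: √[(28920 − 27889)(35056 − 33856)] = √[1031 × 1200] = 1112.2949
r = -920 / 1112.2949 ≈ -0.827

-0.827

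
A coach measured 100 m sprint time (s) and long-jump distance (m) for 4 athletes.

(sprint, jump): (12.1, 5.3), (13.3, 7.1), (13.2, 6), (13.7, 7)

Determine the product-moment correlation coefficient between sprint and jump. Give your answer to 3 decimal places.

0.882

n = 4, Σx = 52.3, Σy = 25.4, Σx² = 685.23, Σy² = 163.5, Σxy = 333.66
nΣxy − ΣxΣy = 1334.64 − 1328.42 = 6.22
nΣx² − (Σx)² = 2740.92 − 2735.29 = 5.63; nΣy² − (Σy)² = 654 − 645.16 = 8.84
r = 6.22 / √(5.63 × 8.84) = 6.22 / 7.0547 ≈ 0.882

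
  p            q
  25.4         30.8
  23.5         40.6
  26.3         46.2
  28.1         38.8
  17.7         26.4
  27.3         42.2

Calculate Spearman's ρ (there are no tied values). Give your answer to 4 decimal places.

0.4857

Rank p: 3, 2, 4, 6, 1, 5
Rank q: 2, 4, 6, 3, 1, 5
d = rank(p) − rank(q): 1, -2, -2, 3, 0, 0; Σd² = 18
ρ = 1 − 6Σd² / [n(n²−1)] = 1 − 6×18 / (6×35) = 1 − 108/210 ≈ 0.4857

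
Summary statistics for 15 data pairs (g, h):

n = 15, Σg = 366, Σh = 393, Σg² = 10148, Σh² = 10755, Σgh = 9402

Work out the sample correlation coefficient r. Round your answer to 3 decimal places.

r = (nΣgh − ΣgΣh) / √[(nΣg² − (Σg)²)(nΣh² − (Σh)²)]
Numerator: 15×9402 − 366×393 = -2808
Denominator: √[(152220 − 133956)(161325 − 154449)] = √[18264 × 6876] = 11206.3939
r = -2808 / 11206.3939 ≈ -0.251

-0.251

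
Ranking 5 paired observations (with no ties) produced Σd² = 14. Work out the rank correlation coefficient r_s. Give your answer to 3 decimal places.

0.300

ρ = 1 − 6Σd² / [n(n²−1)] = 1 − 6×14 / (5×24)
  = 1 − 84/120 = 1 − 0.7000 ≈ 0.300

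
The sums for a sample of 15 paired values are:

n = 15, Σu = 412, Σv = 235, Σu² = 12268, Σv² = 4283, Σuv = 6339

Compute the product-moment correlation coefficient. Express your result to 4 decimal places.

-0.1529

r = (nΣuv − ΣuΣv) / √[(nΣu² − (Σu)²)(nΣv² − (Σv)²)]
Numerator: 15×6339 − 412×235 = -1735
Denominator: √[(184020 − 169744)(64245 − 55225)] = √[14276 × 9020] = 11347.6658
r = -1735 / 11347.6658 ≈ -0.1529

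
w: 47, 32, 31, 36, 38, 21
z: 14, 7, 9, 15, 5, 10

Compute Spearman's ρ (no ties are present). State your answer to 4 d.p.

Rank w: 6, 3, 2, 4, 5, 1
Rank z: 5, 2, 3, 6, 1, 4
d = rank(w) − rank(z): 1, 1, -1, -2, 4, -3; Σd² = 32
ρ = 1 − 6Σd² / [n(n²−1)] = 1 − 6×32 / (6×35) = 1 − 192/210 ≈ 0.0857

0.0857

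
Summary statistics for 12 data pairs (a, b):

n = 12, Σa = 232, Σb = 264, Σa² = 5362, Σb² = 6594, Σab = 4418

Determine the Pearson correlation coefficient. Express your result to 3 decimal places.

-0.826

r = (nΣab − ΣaΣb) / √[(nΣa² − (Σa)²)(nΣb² − (Σb)²)]
Numerator: 12×4418 − 232×264 = -8232
Denominator: √[(64344 − 53824)(79128 − 69696)] = √[10520 × 9432] = 9961.1566
r = -8232 / 9961.1566 ≈ -0.826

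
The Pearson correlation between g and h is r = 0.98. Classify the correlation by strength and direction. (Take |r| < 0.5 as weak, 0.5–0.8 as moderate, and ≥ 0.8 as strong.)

r = 0.98 > 0 so the relationship is positive.
|r| = 0.98, which falls in the strong range.

strong positive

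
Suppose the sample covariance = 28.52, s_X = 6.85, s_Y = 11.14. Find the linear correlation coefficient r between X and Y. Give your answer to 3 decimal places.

0.374

r = Cov(X,Y) / (s_X · s_Y) = 28.52 / (6.85 × 11.14)
  = 28.52 / 76.3090 ≈ 0.374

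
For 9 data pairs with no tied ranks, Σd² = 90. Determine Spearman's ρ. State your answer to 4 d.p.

0.2500

ρ = 1 − 6Σd² / [n(n²−1)] = 1 − 6×90 / (9×80)
  = 1 − 540/720 = 1 − 0.75000 ≈ 0.2500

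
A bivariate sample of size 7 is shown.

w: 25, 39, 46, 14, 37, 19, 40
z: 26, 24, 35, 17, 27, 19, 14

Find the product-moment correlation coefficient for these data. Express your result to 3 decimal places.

n = 7, Σw = 220, Σz = 162, Σw² = 7788, Σz² = 4052, Σwz = 5354
nΣwz − ΣwΣz = 37478 − 35640 = 1838
nΣw² − (Σw)² = 54516 − 48400 = 6116; nΣz² − (Σz)² = 28364 − 26244 = 2120
r = 1838 / √(6116 × 2120) = 1838 / 3600.8221 ≈ 0.510

0.510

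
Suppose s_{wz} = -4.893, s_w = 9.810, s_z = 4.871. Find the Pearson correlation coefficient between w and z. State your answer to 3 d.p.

-0.102

r = Cov(w,z) / (s_w · s_z) = -4.893 / (9.810 × 4.871)
  = -4.893 / 47.7845 ≈ -0.102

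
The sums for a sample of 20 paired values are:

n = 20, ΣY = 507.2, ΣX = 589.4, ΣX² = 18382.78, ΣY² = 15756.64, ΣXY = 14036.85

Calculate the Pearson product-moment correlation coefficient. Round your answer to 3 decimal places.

-0.532

r = (nΣXY − ΣXΣY) / √[(nΣX² − (ΣX)²)(nΣY² − (ΣY)²)]
Numerator: 20×14036.85 − 589.4×507.2 = -18206.68
Denominator: √[(367655.6 − 347392.36)(315132.8 − 257251.84)] = √[20263.24 × 57880.96] = 34246.9821
r = -18206.68 / 34246.9821 ≈ -0.532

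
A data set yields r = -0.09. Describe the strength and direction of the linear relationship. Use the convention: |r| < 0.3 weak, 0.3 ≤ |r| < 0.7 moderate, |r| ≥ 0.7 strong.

r = -0.09 < 0 so the relationship is negative.
|r| = 0.09, which falls in the weak range.

weak negative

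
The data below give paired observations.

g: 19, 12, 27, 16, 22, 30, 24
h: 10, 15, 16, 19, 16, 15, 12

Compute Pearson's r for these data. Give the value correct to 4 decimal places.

n = 7, Σg = 150, Σh = 103, Σg² = 3450, Σh² = 1567, Σgh = 2196
nΣgh − ΣgΣh = 15372 − 15450 = -78
nΣg² − (Σg)² = 24150 − 22500 = 1650; nΣh² − (Σh)² = 10969 − 10609 = 360
r = -78 / √(1650 × 360) = -78 / 770.7140 ≈ -0.1012

-0.1012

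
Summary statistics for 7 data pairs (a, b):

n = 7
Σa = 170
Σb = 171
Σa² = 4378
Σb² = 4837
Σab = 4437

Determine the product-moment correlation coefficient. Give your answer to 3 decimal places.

r = (nΣab − ΣaΣb) / √[(nΣa² − (Σa)²)(nΣb² − (Σb)²)]
Numerator: 7×4437 − 170×171 = 1989
Denominator: √[(30646 − 28900)(33859 − 29241)] = √[1746 × 4618] = 2839.5471
r = 1989 / 2839.5471 ≈ 0.700

0.700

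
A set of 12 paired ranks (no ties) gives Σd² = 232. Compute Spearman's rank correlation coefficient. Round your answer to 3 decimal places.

0.189

ρ = 1 − 6Σd² / [n(n²−1)] = 1 − 6×232 / (12×143)
  = 1 − 1392/1716 = 1 − 0.8112 ≈ 0.189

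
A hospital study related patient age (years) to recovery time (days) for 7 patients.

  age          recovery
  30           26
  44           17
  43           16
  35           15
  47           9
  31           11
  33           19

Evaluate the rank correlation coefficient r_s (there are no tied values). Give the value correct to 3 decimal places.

-0.500

Rank age: 1, 6, 5, 4, 7, 2, 3
Rank recovery: 7, 5, 4, 3, 1, 2, 6
d = rank(age) − rank(recovery): -6, 1, 1, 1, 6, 0, -3; Σd² = 84
ρ = 1 − 6Σd² / [n(n²−1)] = 1 − 6×84 / (7×48) = 1 − 504/336 ≈ -0.500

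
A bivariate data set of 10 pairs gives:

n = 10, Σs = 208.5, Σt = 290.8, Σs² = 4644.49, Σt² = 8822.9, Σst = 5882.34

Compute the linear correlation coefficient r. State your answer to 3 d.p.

r = (nΣst − ΣsΣt) / √[(nΣs² − (Σs)²)(nΣt² − (Σt)²)]
Numerator: 10×5882.34 − 208.5×290.8 = -1808.4
Denominator: √[(46444.9 − 43472.25)(88229 − 84564.64)] = √[2972.65 × 3664.36] = 3300.4333
r = -1808.4 / 3300.4333 ≈ -0.548

-0.548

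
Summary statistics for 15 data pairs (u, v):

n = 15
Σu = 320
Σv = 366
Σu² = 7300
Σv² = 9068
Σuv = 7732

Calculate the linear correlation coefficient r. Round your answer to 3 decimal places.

-0.298

r = (nΣuv − ΣuΣv) / √[(nΣu² − (Σu)²)(nΣv² − (Σv)²)]
Numerator: 15×7732 − 320×366 = -1140
Denominator: √[(109500 − 102400)(136020 − 133956)] = √[7100 × 2064] = 3828.1066
r = -1140 / 3828.1066 ≈ -0.298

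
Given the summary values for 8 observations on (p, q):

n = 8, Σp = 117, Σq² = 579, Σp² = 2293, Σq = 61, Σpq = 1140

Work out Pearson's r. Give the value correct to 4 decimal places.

0.9629

r = (nΣpq − ΣpΣq) / √[(nΣp² − (Σp)²)(nΣq² − (Σq)²)]
Numerator: 8×1140 − 117×61 = 1983
Denominator: √[(18344 − 13689)(4632 − 3721)] = √[4655 × 911] = 2059.2972
r = 1983 / 2059.2972 ≈ 0.9629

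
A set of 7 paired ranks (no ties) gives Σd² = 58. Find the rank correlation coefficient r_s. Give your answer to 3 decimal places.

-0.036

ρ = 1 − 6Σd² / [n(n²−1)] = 1 − 6×58 / (7×48)
  = 1 − 348/336 = 1 − 1.0357 ≈ -0.036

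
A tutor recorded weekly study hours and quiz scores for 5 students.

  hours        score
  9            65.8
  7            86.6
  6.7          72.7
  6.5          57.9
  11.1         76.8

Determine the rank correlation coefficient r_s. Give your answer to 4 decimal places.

Rank hours: 4, 3, 2, 1, 5
Rank score: 2, 5, 3, 1, 4
d = rank(hours) − rank(score): 2, -2, -1, 0, 1; Σd² = 10
ρ = 1 − 6Σd² / [n(n²−1)] = 1 − 6×10 / (5×24) = 1 − 60/120 ≈ 0.5000

0.5000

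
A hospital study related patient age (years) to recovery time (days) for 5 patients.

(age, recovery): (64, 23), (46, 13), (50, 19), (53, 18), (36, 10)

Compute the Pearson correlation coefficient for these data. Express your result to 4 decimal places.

0.9580

n = 5, Σx = 249, Σy = 83, Σx² = 12817, Σy² = 1483, Σxy = 4334
nΣxy − ΣxΣy = 21670 − 20667 = 1003
nΣx² − (Σx)² = 64085 − 62001 = 2084; nΣy² − (Σy)² = 7415 − 6889 = 526
r = 1003 / √(2084 × 526) = 1003 / 1046.9881 ≈ 0.9580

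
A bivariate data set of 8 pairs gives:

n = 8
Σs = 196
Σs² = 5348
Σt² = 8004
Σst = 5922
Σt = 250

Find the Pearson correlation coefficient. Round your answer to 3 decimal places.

r = (nΣst − ΣsΣt) / √[(nΣs² − (Σs)²)(nΣt² − (Σt)²)]
Numerator: 8×5922 − 196×250 = -1624
Denominator: √[(42784 − 38416)(64032 − 62500)] = √[4368 × 1532] = 2586.8467
r = -1624 / 2586.8467 ≈ -0.628

-0.628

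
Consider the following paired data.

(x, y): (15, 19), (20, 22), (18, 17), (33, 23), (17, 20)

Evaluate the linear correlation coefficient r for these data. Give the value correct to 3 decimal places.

0.722

n = 5, Σx = 103, Σy = 101, Σx² = 2327, Σy² = 2063, Σxy = 2130
nΣxy − ΣxΣy = 10650 − 10403 = 247
nΣx² − (Σx)² = 11635 − 10609 = 1026; nΣy² − (Σy)² = 10315 − 10201 = 114
r = 247 / √(1026 × 114) = 247 / 342.0000 ≈ 0.722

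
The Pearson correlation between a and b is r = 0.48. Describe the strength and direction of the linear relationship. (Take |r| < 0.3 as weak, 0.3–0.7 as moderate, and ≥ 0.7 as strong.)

moderate positive

r = 0.48 > 0 so the relationship is positive.
|r| = 0.48, which falls in the moderate range.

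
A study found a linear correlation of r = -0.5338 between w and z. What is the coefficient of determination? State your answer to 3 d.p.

r² = (-0.5338)² = 0.285

0.285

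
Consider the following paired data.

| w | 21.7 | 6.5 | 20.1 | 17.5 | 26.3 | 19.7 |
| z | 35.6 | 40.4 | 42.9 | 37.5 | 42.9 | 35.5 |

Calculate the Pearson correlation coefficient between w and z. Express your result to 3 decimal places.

0.054

n = 6, Σw = 111.8, Σz = 234.8, Σw² = 2303.18, Σz² = 9246.84, Σwz = 4381.28
nΣwz − ΣwΣz = 26287.68 − 26250.64 = 37.04
nΣw² − (Σw)² = 13819.08 − 12499.24 = 1319.84; nΣz² − (Σz)² = 55481.04 − 55131.04 = 350
r = 37.04 / √(1319.84 × 350) = 37.04 / 679.6646 ≈ 0.054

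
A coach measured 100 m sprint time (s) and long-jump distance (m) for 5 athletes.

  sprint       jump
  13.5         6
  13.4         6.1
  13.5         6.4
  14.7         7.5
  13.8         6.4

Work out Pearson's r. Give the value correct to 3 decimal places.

n = 5, Σx = 68.9, Σy = 32.4, Σx² = 950.59, Σy² = 211.38, Σxy = 447.71
nΣxy − ΣxΣy = 2238.55 − 2232.36 = 6.19
nΣx² − (Σx)² = 4752.95 − 4747.21 = 5.74; nΣy² − (Σy)² = 1056.9 − 1049.76 = 7.14
r = 6.19 / √(5.74 × 7.14) = 6.19 / 6.4018 ≈ 0.967

0.967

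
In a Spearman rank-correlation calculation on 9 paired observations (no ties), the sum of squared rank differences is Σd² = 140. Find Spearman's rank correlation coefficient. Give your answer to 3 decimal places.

-0.167

ρ = 1 − 6Σd² / [n(n²−1)] = 1 − 6×140 / (9×80)
  = 1 − 840/720 = 1 − 1.1667 ≈ -0.167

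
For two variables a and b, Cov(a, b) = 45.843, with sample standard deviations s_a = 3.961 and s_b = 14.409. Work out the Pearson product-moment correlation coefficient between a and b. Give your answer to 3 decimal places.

0.803

r = Cov(a,b) / (s_a · s_b) = 45.843 / (3.961 × 14.409)
  = 45.843 / 57.0740 ≈ 0.803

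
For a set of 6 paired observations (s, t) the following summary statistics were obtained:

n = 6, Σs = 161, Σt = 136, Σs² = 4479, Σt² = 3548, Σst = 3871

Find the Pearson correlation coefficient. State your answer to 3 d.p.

0.815

r = (nΣst − ΣsΣt) / √[(nΣs² − (Σs)²)(nΣt² − (Σt)²)]
Numerator: 6×3871 − 161×136 = 1330
Denominator: √[(26874 − 25921)(21288 − 18496)] = √[953 × 2792] = 1631.1885
r = 1330 / 1631.1885 ≈ 0.815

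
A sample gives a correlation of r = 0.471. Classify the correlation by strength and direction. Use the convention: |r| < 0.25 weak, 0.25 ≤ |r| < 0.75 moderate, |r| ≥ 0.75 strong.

r = 0.471 > 0 so the relationship is positive.
|r| = 0.471, which falls in the moderate range.

moderate positive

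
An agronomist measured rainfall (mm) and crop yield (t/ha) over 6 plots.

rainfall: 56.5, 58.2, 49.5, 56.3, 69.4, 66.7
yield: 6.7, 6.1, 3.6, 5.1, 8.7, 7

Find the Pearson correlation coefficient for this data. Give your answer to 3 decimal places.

n = 6, Σx = 356.6, Σy = 37.2, Σx² = 21464.68, Σy² = 245.76, Σxy = 2269.58
nΣxy − ΣxΣy = 13617.48 − 13265.52 = 351.96
nΣx² − (Σx)² = 128788.08 − 127163.56 = 1624.52; nΣy² − (Σy)² = 1474.56 − 1383.84 = 90.72
r = 351.96 / √(1624.52 × 90.72) = 351.96 / 383.8964 ≈ 0.917

0.917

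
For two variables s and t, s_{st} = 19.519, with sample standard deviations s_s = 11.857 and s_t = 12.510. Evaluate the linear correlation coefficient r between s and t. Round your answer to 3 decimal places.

r = Cov(s,t) / (s_s · s_t) = 19.519 / (11.857 × 12.510)
  = 19.519 / 148.3311 ≈ 0.132

0.132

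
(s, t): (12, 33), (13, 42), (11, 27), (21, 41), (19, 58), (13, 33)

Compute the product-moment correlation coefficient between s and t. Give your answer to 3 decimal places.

n = 6, Σs = 89, Σt = 234, Σs² = 1405, Σt² = 9716, Σst = 3631
nΣst − ΣsΣt = 21786 − 20826 = 960
nΣs² − (Σs)² = 8430 − 7921 = 509; nΣt² − (Σt)² = 58296 − 54756 = 3540
r = 960 / √(509 × 3540) = 960 / 1342.3338 ≈ 0.715

0.715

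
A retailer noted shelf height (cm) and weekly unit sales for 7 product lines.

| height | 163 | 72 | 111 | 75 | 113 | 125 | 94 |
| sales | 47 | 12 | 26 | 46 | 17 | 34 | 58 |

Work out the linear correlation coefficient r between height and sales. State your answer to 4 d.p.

0.2085

n = 7, Σx = 753, Σy = 240, Σx² = 86929, Σy² = 9954, Σxy = 26484
nΣxy − ΣxΣy = 185388 − 180720 = 4668
nΣx² − (Σx)² = 608503 − 567009 = 41494; nΣy² − (Σy)² = 69678 − 57600 = 12078
r = 4668 / √(41494 × 12078) = 4668 / 22386.7044 ≈ 0.2085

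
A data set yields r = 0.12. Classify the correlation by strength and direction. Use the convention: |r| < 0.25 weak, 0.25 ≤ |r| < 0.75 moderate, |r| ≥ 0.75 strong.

weak positive

r = 0.12 > 0 so the relationship is positive.
|r| = 0.12, which falls in the weak range.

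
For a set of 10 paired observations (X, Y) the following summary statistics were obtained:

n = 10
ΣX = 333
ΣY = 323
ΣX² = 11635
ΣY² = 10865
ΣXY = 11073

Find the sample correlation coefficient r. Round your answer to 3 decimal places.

0.653

r = (nΣXY − ΣXΣY) / √[(nΣX² − (ΣX)²)(nΣY² − (ΣY)²)]
Numerator: 10×11073 − 333×323 = 3171
Denominator: √[(116350 − 110889)(108650 − 104329)] = √[5461 × 4321] = 4857.6724
r = 3171 / 4857.6724 ≈ 0.653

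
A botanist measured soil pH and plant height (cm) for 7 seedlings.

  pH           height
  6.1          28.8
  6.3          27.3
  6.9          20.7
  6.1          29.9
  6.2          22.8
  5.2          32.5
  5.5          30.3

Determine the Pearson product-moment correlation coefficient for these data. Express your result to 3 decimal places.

n = 7, Σx = 42.3, Σy = 192.3, Σx² = 257.45, Σy² = 5391.41, Σxy = 1149.9
nΣxy − ΣxΣy = 8049.3 − 8134.29 = -84.99
nΣx² − (Σx)² = 1802.15 − 1789.29 = 12.86; nΣy² − (Σy)² = 37739.87 − 36979.29 = 760.58
r = -84.99 / √(12.86 × 760.58) = -84.99 / 98.8992 ≈ -0.859

-0.859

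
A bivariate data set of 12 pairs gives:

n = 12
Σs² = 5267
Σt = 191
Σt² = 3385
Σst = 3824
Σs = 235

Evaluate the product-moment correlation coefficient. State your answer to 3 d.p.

r = (nΣst − ΣsΣt) / √[(nΣs² − (Σs)²)(nΣt² − (Σt)²)]
Numerator: 12×3824 − 235×191 = 1003
Denominator: √[(63204 − 55225)(40620 − 36481)] = √[7979 × 4139] = 5746.7453
r = 1003 / 5746.7453 ≈ 0.175

0.175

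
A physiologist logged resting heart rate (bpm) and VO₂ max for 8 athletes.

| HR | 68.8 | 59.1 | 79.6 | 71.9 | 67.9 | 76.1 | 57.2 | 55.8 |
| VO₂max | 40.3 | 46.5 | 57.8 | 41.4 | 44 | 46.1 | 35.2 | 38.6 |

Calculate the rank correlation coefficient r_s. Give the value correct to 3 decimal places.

Rank HR: 5, 3, 8, 6, 4, 7, 2, 1
Rank VO₂max: 3, 7, 8, 4, 5, 6, 1, 2
d = rank(HR) − rank(VO₂max): 2, -4, 0, 2, -1, 1, 1, -1; Σd² = 28
ρ = 1 − 6Σd² / [n(n²−1)] = 1 − 6×28 / (8×63) = 1 − 168/504 ≈ 0.667

0.667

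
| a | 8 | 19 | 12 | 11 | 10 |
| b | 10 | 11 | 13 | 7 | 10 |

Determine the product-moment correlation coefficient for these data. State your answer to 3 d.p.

n = 5, Σa = 60, Σb = 51, Σa² = 790, Σb² = 539, Σab = 622
nΣab − ΣaΣb = 3110 − 3060 = 50
nΣa² − (Σa)² = 3950 − 3600 = 350; nΣb² − (Σb)² = 2695 − 2601 = 94
r = 50 / √(350 × 94) = 50 / 181.3836 ≈ 0.276

0.276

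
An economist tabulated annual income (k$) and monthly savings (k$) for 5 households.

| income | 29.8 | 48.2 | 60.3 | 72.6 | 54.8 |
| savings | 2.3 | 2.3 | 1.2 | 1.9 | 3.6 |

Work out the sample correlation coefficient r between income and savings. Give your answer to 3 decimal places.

-0.244

n = 5, Σx = 265.7, Σy = 11.3, Σx² = 15121.17, Σy² = 28.59, Σxy = 586.98
nΣxy − ΣxΣy = 2934.9 − 3002.41 = -67.51
nΣx² − (Σx)² = 75605.85 − 70596.49 = 5009.36; nΣy² − (Σy)² = 142.95 − 127.69 = 15.26
r = -67.51 / √(5009.36 × 15.26) = -67.51 / 276.4830 ≈ -0.244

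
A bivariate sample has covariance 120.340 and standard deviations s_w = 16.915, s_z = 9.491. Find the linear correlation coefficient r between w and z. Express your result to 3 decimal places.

0.750

r = Cov(w,z) / (s_w · s_z) = 120.340 / (16.915 × 9.491)
  = 120.340 / 160.5403 ≈ 0.750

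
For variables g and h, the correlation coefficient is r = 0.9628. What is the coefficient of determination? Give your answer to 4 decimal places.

0.9270

r² = (0.9628)² = 0.9270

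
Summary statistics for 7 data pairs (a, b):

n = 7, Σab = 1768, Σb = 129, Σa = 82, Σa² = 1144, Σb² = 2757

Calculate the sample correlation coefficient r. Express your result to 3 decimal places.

r = (nΣab − ΣaΣb) / √[(nΣa² − (Σa)²)(nΣb² − (Σb)²)]
Numerator: 7×1768 − 82×129 = 1798
Denominator: √[(8008 − 6724)(19299 − 16641)] = √[1284 × 2658] = 1847.3960
r = 1798 / 1847.3960 ≈ 0.973

0.973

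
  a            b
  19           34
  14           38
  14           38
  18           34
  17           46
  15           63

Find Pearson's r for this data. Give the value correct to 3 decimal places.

n = 6, Σa = 97, Σb = 253, Σa² = 1591, Σb² = 11285, Σab = 4049
nΣab − ΣaΣb = 24294 − 24541 = -247
nΣa² − (Σa)² = 9546 − 9409 = 137; nΣb² − (Σb)² = 67710 − 64009 = 3701
r = -247 / √(137 × 3701) = -247 / 712.0653 ≈ -0.347

-0.347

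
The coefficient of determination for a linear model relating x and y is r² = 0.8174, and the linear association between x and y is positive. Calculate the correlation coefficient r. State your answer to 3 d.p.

0.904

|r| = √0.8174 = 0.904
The association is positive, so r = 0.904.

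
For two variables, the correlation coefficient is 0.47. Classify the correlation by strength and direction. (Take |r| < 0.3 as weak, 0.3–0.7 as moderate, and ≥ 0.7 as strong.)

r = 0.47 > 0 so the relationship is positive.
|r| = 0.47, which falls in the moderate range.

moderate positive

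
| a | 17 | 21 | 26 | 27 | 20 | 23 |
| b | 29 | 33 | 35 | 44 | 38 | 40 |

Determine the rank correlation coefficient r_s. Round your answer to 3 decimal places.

Rank a: 1, 3, 5, 6, 2, 4
Rank b: 1, 2, 3, 6, 4, 5
d = rank(a) − rank(b): 0, 1, 2, 0, -2, -1; Σd² = 10
ρ = 1 − 6Σd² / [n(n²−1)] = 1 − 6×10 / (6×35) = 1 − 60/210 ≈ 0.714

0.714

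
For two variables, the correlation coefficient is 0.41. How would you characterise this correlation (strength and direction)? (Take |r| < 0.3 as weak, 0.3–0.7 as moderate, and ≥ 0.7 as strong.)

moderate positive

r = 0.41 > 0 so the relationship is positive.
|r| = 0.41, which falls in the moderate range.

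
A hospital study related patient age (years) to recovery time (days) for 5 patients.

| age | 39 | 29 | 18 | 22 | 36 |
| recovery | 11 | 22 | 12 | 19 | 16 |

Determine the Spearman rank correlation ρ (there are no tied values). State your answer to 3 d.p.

-0.300

Rank age: 5, 3, 1, 2, 4
Rank recovery: 1, 5, 2, 4, 3
d = rank(age) − rank(recovery): 4, -2, -1, -2, 1; Σd² = 26
ρ = 1 − 6Σd² / [n(n²−1)] = 1 − 6×26 / (5×24) = 1 − 156/120 ≈ -0.300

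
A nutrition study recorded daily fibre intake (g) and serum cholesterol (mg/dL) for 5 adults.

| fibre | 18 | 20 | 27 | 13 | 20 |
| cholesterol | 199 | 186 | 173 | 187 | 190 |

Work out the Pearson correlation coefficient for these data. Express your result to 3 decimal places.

-0.648

n = 5, Σx = 98, Σy = 935, Σx² = 2022, Σy² = 175195, Σxy = 18204
nΣxy − ΣxΣy = 91020 − 91630 = -610
nΣx² − (Σx)² = 10110 − 9604 = 506; nΣy² − (Σy)² = 875975 − 874225 = 1750
r = -610 / √(506 × 1750) = -610 / 941.0101 ≈ -0.648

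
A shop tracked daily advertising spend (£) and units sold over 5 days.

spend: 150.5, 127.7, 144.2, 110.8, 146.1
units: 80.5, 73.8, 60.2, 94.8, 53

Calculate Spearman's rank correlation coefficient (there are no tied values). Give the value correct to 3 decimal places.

-0.400

Rank spend: 5, 2, 3, 1, 4
Rank units: 4, 3, 2, 5, 1
d = rank(spend) − rank(units): 1, -1, 1, -4, 3; Σd² = 28
ρ = 1 − 6Σd² / [n(n²−1)] = 1 − 6×28 / (5×24) = 1 − 168/120 ≈ -0.400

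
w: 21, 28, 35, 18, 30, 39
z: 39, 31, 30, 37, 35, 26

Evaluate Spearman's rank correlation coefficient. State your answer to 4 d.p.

Rank w: 2, 3, 5, 1, 4, 6
Rank z: 6, 3, 2, 5, 4, 1
d = rank(w) − rank(z): -4, 0, 3, -4, 0, 5; Σd² = 66
ρ = 1 − 6Σd² / [n(n²−1)] = 1 − 6×66 / (6×35) = 1 − 396/210 ≈ -0.8857

-0.8857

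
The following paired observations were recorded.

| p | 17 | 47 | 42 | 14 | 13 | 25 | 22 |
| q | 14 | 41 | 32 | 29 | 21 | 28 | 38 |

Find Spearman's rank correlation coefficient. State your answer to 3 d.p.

Rank p: 3, 7, 6, 2, 1, 5, 4
Rank q: 1, 7, 5, 4, 2, 3, 6
d = rank(p) − rank(q): 2, 0, 1, -2, -1, 2, -2; Σd² = 18
ρ = 1 − 6Σd² / [n(n²−1)] = 1 − 6×18 / (7×48) = 1 − 108/336 ≈ 0.679

0.679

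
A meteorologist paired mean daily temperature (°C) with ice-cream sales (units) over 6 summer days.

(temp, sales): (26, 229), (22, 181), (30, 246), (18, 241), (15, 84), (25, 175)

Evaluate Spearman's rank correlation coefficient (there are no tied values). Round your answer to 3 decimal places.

Rank temp: 5, 3, 6, 2, 1, 4
Rank sales: 4, 3, 6, 5, 1, 2
d = rank(temp) − rank(sales): 1, 0, 0, -3, 0, 2; Σd² = 14
ρ = 1 − 6Σd² / [n(n²−1)] = 1 − 6×14 / (6×35) = 1 − 84/210 ≈ 0.600

0.600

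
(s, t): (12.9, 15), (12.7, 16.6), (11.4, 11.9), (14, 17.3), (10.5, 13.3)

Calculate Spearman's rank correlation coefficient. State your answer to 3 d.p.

0.800

Rank s: 4, 3, 2, 5, 1
Rank t: 3, 4, 1, 5, 2
d = rank(s) − rank(t): 1, -1, 1, 0, -1; Σd² = 4
ρ = 1 − 6Σd² / [n(n²−1)] = 1 − 6×4 / (5×24) = 1 − 24/120 ≈ 0.800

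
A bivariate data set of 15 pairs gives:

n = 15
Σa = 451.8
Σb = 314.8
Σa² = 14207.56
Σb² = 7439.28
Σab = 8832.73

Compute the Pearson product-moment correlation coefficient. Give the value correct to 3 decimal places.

-0.919

r = (nΣab − ΣaΣb) / √[(nΣa² − (Σa)²)(nΣb² − (Σb)²)]
Numerator: 15×8832.73 − 451.8×314.8 = -9735.69
Denominator: √[(213113.4 − 204123.24)(111589.2 − 99099.04)] = √[8990.16 × 12490.16] = 10596.6286
r = -9735.69 / 10596.6286 ≈ -0.919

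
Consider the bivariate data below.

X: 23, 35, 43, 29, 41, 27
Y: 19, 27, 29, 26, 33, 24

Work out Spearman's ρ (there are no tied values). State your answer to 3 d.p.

0.943

Rank X: 1, 4, 6, 3, 5, 2
Rank Y: 1, 4, 5, 3, 6, 2
d = rank(X) − rank(Y): 0, 0, 1, 0, -1, 0; Σd² = 2
ρ = 1 − 6Σd² / [n(n²−1)] = 1 − 6×2 / (6×35) = 1 − 12/210 ≈ 0.943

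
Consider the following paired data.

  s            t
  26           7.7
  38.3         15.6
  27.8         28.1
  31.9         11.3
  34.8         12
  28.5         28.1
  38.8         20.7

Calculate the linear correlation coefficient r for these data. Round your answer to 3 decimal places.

n = 7, Σs = 226.1, Σt = 123.5, Σs² = 7462.07, Σt² = 2582.05, Σst = 3960.94
nΣst − ΣsΣt = 27726.58 − 27923.35 = -196.77
nΣs² − (Σs)² = 52234.49 − 51121.21 = 1113.28; nΣt² − (Σt)² = 18074.35 − 15252.25 = 2822.1
r = -196.77 / √(1113.28 × 2822.1) = -196.77 / 1772.5088 ≈ -0.111

-0.111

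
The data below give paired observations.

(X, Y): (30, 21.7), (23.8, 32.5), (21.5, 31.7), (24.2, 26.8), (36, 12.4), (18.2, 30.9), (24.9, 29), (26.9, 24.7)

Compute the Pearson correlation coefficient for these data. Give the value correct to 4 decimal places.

n = 8, ΣX = 205.5, ΣY = 209.7, ΣX² = 5485.19, ΣY² = 5809.93, ΣXY = 5149.92
nΣXY − ΣXΣY = 41199.36 − 43093.35 = -1893.99
nΣX² − (ΣX)² = 43881.52 − 42230.25 = 1651.27; nΣY² − (ΣY)² = 46479.44 − 43974.09 = 2505.35
r = -1893.99 / √(1651.27 × 2505.35) = -1893.99 / 2033.9639 ≈ -0.9312

-0.9312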